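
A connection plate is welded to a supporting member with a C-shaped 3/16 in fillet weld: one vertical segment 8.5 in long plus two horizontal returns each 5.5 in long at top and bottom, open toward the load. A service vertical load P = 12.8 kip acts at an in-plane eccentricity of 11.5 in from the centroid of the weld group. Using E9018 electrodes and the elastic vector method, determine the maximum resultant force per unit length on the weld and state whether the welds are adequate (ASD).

f_max ≈ 3.2 kip/in; adequate

E90XX → F_EXX = 90 ksi.
Total weld length L_w = 19.5 in. Treat welds as unit-width lines.
Centroid: x̄ = 2×5.5×2.75 / 19.5 = 1.551 in from the vertical weld.
Polar moment about centroid: J = I_x + I_y = [8.5³/12 + 2×5.5×4.25²] + [8.5×1.551² + 2(5.5³/12 + 5.5×1.199²)] = 313.9 in³.
Direct shear f_v = P/L_w = 12.8 / 19.5 = 0.6564 kip/in (vertical).
Torsion M = P·e = 12.8 × 11.5 = 147.2 kip·in.
Critical point at (x, y) = (3.949, 4.25) from centroid. f_tx = M·y/J = 1.993 kip/in; f_ty = M·x/J = 1.852 kip/in.
Resultant f_max = √[f_tx² + (f_v + f_ty)²] = √[1.993² + (0.6564 + 1.852)²] = 3.204 kip/in.
Capacity per unit length: r_n/Ω = (1/2.0) × 0.6 × 90 × (0.707 × 0.1875) = 3.579 kip/in.
3.204 ≤ 3.579 → adequate.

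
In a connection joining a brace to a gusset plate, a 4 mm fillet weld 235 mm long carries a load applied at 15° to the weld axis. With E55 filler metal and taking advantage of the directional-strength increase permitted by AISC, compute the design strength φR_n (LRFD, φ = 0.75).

φR_n ≈ 175 kN

E55XX → F_EXX = 550 MPa.
t_e = 0.707 × 4 = 2.828 mm; A_we = 2.828 × 235 = 664.6 mm².
Directional factor: 1.0 + 0.5 sin^1.5(15°) = 1.066.
F_nw = 0.6 × 550 × 1.066 = 351.7 MPa.
φR_n = 0.75 × 351.7 × 664.6 × 10⁻³ = 175.3 kN.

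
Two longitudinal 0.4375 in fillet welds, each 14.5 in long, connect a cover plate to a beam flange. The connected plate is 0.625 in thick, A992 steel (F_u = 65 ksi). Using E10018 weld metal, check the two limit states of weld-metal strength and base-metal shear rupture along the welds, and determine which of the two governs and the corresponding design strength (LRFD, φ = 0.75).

E100XX → F_EXX = 100 ksi.
t_e = 0.707 × 0.4375 = 0.3093 in; L = 29 in.
Weld metal: φR_n = 0.75 × 0.6 × 100 × 0.3093 × 29 = 403.7 kips.
Base metal (shear rupture): φR_n = 0.75 × 0.6 × 65 × 0.625 × 29 = 530.2 kips.
Governing: weld metal.

φR_n ≈ 404 kips (weld metal governs)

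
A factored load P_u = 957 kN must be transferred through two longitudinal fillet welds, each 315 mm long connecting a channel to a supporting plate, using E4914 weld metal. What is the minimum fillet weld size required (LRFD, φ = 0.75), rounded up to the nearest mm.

w = 10 mm

E49XX → F_EXX = 490 MPa.
Total weld length L = 630 mm.
Required throat t_e = P_u / (φ × 0.6 F_EXX × L) = 957 / (0.75 × 0.6 × 490 × 630 × 10⁻³) = 6.889 mm.
Required leg w = t_e / 0.707 = 9.744 mm → use 10 mm.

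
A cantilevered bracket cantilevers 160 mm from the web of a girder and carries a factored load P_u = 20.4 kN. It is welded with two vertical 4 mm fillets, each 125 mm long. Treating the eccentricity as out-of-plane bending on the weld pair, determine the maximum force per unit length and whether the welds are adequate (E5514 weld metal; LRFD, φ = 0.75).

E55XX → F_EXX = 550 MPa.
L_w = 2 × 125 = 250 mm; section modulus (unit throat) S = 2 × L²/6 = 5208 mm².
Direct shear f_v = P/L_w = 20.4×10³/250 = 81.6 N/mm.
Moment M = P × e = 20.4×10³ × 160 = 3264000 N·mm; bending f_b = M/S = 626.7 N/mm.
f_max = √(f_v² + f_b²) = √(81.6² + 626.7²) = 632 N/mm.
φr_n = 0.75 × 0.6 × 550 × (0.707 × 4) = 699.9 N/mm → adequate.

f_max ≈ 632 N/mm; adequate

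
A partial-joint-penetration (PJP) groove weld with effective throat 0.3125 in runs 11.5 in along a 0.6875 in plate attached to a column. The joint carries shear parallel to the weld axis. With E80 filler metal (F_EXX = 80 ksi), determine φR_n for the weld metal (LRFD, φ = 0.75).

Effective throat (given) t_e = 0.3125 in.
A_we = 0.3125 × 11.5 = 3.594 in².
F_nw = 0.6 F_EXX = 48 ksi.
φR_n = 0.75 × 48 × 3.594 = 129.4 kips.

φR_n ≈ 129 kips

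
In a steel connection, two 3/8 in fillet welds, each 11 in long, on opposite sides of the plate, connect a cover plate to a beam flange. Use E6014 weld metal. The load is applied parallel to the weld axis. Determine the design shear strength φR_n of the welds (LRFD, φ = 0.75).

φR_n ≈ 157 kips

E60XX → F_EXX = 60 ksi.
Effective throat t_e = 0.707 × 0.375 = 0.2651 in.
Total length L = 22 in; A_we = 0.2651 × 22 = 5.833 in².
F_nw = 0.6 F_EXX = 0.6 × 60 = 36 ksi.
φR_n = 0.75 × 36 × 5.833 = 157.5 kips.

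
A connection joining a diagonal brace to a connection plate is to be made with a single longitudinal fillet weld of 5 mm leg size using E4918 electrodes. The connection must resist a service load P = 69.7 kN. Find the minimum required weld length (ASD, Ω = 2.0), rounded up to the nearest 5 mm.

L = 135 mm

E49XX → F_EXX = 490 MPa.
Throat t_e = 0.707 × 5 = 3.535 mm.
r_n/Ω = (0.6 × 490 × 3.535) / 2.0 = 519.6 N/mm = 0.5196 kN/mm.
L_req = P / (r_n/Ω) = 69.7 / 0.5196 = 134.1 mm total.
Round up → use L = 135 mm.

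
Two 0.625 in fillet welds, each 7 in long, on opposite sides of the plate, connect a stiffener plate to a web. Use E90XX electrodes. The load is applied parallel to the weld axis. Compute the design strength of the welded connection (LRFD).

φR_n ≈ 251 kip

E90XX → F_EXX = 90 ksi.
Effective throat t_e = 0.707 × 0.625 = 0.4419 in.
Total length L = 14 in; A_we = 0.4419 × 14 = 6.186 in².
F_nw = 0.6 F_EXX = 0.6 × 90 = 54 ksi.
φR_n = 0.75 × 54 × 6.186 = 250.5 kip.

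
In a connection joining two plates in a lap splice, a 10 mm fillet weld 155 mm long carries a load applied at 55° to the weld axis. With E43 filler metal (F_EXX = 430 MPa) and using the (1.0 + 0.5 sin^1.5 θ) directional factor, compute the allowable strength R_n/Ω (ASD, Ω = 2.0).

R_n/Ω ≈ 194 kN

t_e = 0.707 × 10 = 7.07 mm; A_we = 7.07 × 155 = 1096 mm².
Directional factor: 1.0 + 0.5 sin^1.5(55°) = 1.371.
F_nw = 0.6 × 430 × 1.371 = 353.6 MPa.
R_n/Ω = (353.6 × 1096) / 2.0 × 10⁻³ = 193.8 kN.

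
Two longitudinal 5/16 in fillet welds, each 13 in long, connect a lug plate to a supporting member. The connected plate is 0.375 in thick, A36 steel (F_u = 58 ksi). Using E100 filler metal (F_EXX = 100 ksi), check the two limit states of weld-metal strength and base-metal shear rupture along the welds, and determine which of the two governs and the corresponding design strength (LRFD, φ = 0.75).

φR_n ≈ 254 kip (base-metal shear rupture governs)

t_e = 0.707 × 0.3125 = 0.2209 in; L = 26 in.
Weld metal: φR_n = 0.75 × 0.6 × 100 × 0.2209 × 26 = 258.5 kip.
Base metal (shear rupture): φR_n = 0.75 × 0.6 × 58 × 0.375 × 26 = 254.5 kip.
Governing: base-metal shear rupture.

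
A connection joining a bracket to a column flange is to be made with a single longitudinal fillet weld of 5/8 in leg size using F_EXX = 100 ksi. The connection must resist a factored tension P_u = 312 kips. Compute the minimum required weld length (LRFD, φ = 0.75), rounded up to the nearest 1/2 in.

L = 16 in

Throat t_e = 0.707 × 0.625 = 0.4419 in.
φr_n = 0.75 × 0.6 × 100 × 0.4419 = 19.88 kips/in.
L_req = P_u / φr_n = 312 / 19.88 = 15.69 in total.
Round up → use L = 16 in.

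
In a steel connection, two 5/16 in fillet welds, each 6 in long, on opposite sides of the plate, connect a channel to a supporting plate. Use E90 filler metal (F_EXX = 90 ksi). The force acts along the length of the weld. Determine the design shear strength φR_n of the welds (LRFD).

φR_n ≈ 107 kip

Effective throat t_e = 0.707 × 0.3125 = 0.2209 in.
Total length L = 12 in; A_we = 0.2209 × 12 = 2.651 in².
F_nw = 0.6 F_EXX = 0.6 × 90 = 54 ksi.
φR_n = 0.75 × 54 × 2.651 = 107.4 kip.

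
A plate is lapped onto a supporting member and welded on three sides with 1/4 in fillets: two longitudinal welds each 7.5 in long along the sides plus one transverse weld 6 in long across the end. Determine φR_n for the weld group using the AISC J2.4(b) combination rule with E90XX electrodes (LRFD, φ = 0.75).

E90XX → F_EXX = 90 ksi.
t_e = 0.707 × 0.25 = 0.1767 in.
R_nwl = 0.6 × 90 × 0.1767 × 15 = 143.2 kips (longitudinal, 2 welds).
R_nwt = 0.6 × 90 × 0.1767 × 6 = 57.27 kips (transverse, base value).
(i) R_nwl + R_nwt = 200.4 kips; (ii) 0.85 R_nwl + 1.5 R_nwt = 207.6 kips.
R_n = max = 207.6 kips [governs: (ii)]; φR_n = 155.7 kips.

φR_n ≈ 156 kips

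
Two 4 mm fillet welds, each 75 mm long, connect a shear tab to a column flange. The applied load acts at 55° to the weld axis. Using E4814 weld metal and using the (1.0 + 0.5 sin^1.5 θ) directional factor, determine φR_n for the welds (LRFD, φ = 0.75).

E48XX → F_EXX = 480 MPa.
t_e = 0.707 × 4 = 2.828 mm; A_we = 2.828 × 150 = 424.2 mm².
Directional factor: 1.0 + 0.5 sin^1.5(55°) = 1.371.
F_nw = 0.6 × 480 × 1.371 = 394.8 MPa.
φR_n = 0.75 × 394.8 × 424.2 × 10⁻³ = 125.6 kN.

φR_n ≈ 126 kN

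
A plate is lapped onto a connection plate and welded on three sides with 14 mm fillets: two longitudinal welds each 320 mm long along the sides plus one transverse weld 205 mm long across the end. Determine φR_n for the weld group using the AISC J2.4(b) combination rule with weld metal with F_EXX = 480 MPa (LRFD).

t_e = 0.707 × 14 = 9.898 mm.
R_nwl = 0.6 × 480 × 9.898 × 640 × 10⁻³ = 1824 kN (longitudinal, 2 welds).
R_nwt = 0.6 × 480 × 9.898 × 205 × 10⁻³ = 584.4 kN (transverse, base value).
(i) R_nwl + R_nwt = 2409 kN; (ii) 0.85 R_nwl + 1.5 R_nwt = 2427 kN.
R_n = max = 2427 kN [governs: (ii)]; φR_n = 1820 kN.

φR_n ≈ 1820 kN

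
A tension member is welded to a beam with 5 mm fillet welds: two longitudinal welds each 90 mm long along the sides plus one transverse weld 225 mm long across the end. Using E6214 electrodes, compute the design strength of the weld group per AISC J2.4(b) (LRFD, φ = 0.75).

E62XX → F_EXX = 620 MPa.
t_e = 0.707 × 5 = 3.535 mm.
R_nwl = 0.6 × 620 × 3.535 × 180 × 10⁻³ = 236.7 kN (longitudinal, 2 welds).
R_nwt = 0.6 × 620 × 3.535 × 225 × 10⁻³ = 295.9 kN (transverse, base value).
(i) R_nwl + R_nwt = 532.6 kN; (ii) 0.85 R_nwl + 1.5 R_nwt = 645 kN.
R_n = max = 645 kN [governs: (ii)]; φR_n = 483.8 kN.

φR_n ≈ 484 kN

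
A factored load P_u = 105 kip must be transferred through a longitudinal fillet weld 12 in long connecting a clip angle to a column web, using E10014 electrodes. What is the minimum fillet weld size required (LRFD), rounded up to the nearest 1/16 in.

E100XX → F_EXX = 100 ksi.
Total weld length L = 12 in.
Required throat t_e = P_u / (φ × 0.6 F_EXX × L) = 105 / (0.75 × 0.6 × 100 × 12) = 0.1944 in.
Required leg w = t_e / 0.707 = 0.275 in → use 5/16 in.

w = 5/16 in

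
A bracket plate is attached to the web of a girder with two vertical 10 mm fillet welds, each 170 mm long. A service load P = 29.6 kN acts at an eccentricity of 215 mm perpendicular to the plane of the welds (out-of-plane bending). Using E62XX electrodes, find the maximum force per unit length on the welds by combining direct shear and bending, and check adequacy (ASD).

E62XX → F_EXX = 620 MPa.
L_w = 2 × 170 = 340 mm; section modulus (unit throat) S = 2 × L²/6 = 9633 mm².
Direct shear f_v = P/L_w = 29.6×10³/340 = 87.06 N/mm.
Moment M = P × e = 29.6×10³ × 215 = 6364000 N·mm; bending f_b = M/S = 660.6 N/mm.
f_max = √(f_v² + f_b²) = √(87.06² + 660.6²) = 666.3 N/mm.
r_n/Ω = (1/2.0) × 0.6 × 620 × (0.707 × 10) = 1315 N/mm → adequate.

f_max ≈ 666 N/mm; adequate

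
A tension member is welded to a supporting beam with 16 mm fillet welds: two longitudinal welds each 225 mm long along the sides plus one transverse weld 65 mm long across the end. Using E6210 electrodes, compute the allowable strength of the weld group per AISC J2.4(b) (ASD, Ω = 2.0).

E62XX → F_EXX = 620 MPa.
t_e = 0.707 × 16 = 11.31 mm.
R_nwl = 0.6 × 620 × 11.31 × 450 × 10⁻³ = 1894 kN (longitudinal, 2 welds).
R_nwt = 0.6 × 620 × 11.31 × 65 × 10⁻³ = 273.5 kN (transverse, base value).
(i) R_nwl + R_nwt = 2167 kN; (ii) 0.85 R_nwl + 1.5 R_nwt = 2020 kN.
R_n = max = 2167 kN [governs: (i)]; R_n/Ω = 1084 kN.

R_n/Ω ≈ 1080 kN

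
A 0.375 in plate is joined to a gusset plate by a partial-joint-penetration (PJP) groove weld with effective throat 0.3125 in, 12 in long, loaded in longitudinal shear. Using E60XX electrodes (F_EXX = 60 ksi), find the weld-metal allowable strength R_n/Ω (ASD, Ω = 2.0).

R_n/Ω ≈ 67.5 kips

Effective throat (given) t_e = 0.3125 in.
A_we = 0.3125 × 12 = 3.75 in².
F_nw = 0.6 F_EXX = 36 ksi.
R_n/Ω = (36 × 3.75) / 2.0 = 67.5 kips.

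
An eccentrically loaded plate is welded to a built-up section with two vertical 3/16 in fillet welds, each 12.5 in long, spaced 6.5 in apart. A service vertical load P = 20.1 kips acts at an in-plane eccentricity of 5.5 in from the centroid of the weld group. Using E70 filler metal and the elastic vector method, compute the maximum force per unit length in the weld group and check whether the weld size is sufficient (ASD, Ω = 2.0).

E70XX → F_EXX = 70 ksi.
Total weld length L_w = 25 in. Treat welds as unit-width lines.
Polar moment about centroid: J = 2[d³/12 + d(b/2)²] = 2[12.5³/12 + 12.5×3.25²] = 589.6 in³.
Direct shear f_v = P/L_w = 20.1 / 25 = 0.804 kip/in (vertical).
Torsion M = P·e = 20.1 × 5.5 = 110.55 kip·in.
Critical point at (x, y) = (3.25, 6.25) from centroid. f_tx = M·y/J = 1.172 kip/in; f_ty = M·x/J = 0.6094 kip/in.
Resultant f_max = √[f_tx² + (f_v + f_ty)²] = √[1.172² + (0.804 + 0.6094)²] = 1.836 kip/in.
Capacity per unit length: r_n/Ω = (1/2.0) × 0.6 × 70 × (0.707 × 0.1875) = 2.784 kip/in.
1.836 ≤ 2.784 → adequate.

f_max ≈ 1.84 kip/in; adequate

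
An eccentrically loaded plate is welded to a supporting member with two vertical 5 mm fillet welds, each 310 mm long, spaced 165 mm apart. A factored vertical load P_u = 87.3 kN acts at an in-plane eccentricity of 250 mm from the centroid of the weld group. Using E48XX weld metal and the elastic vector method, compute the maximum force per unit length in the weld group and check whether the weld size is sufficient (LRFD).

E48XX → F_EXX = 480 MPa.
Total weld length L_w = 620 mm. Treat welds as unit-width lines.
Polar moment about centroid: J = 2[d³/12 + d(b/2)²] = 2[310³/12 + 310×82.5²] = 9185000 mm³.
Direct shear f_v = P/L_w = 87.3×10³ / 620 = 140.8 N/mm (vertical).
Torsion M = P·e = 87.3×10³ × 250 = 21825000 N·mm.
Critical point at (x, y) = (82.5, 155) from centroid. f_tx = M·y/J = 368.3 N/mm; f_ty = M·x/J = 196 N/mm.
Resultant f_max = √[f_tx² + (f_v + f_ty)²] = √[368.3² + (140.8 + 196)²] = 499.1 N/mm.
Capacity per unit length: φr_n = 0.75 × 0.6 × 480 × (0.707 × 5) = 763.6 N/mm.
499.1 ≤ 763.6 → adequate.

f_max ≈ 499 N/mm; adequate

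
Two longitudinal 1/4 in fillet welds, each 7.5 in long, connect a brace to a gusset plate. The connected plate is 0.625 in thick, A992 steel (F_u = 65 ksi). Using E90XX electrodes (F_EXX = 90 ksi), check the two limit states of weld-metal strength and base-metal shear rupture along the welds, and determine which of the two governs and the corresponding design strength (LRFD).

φR_n ≈ 107 kips (weld metal governs)

t_e = 0.707 × 0.25 = 0.1767 in; L = 15 in.
Weld metal: φR_n = 0.75 × 0.6 × 90 × 0.1767 × 15 = 107.4 kips.
Base metal (shear rupture): φR_n = 0.75 × 0.6 × 65 × 0.625 × 15 = 274.2 kips.
Governing: weld metal.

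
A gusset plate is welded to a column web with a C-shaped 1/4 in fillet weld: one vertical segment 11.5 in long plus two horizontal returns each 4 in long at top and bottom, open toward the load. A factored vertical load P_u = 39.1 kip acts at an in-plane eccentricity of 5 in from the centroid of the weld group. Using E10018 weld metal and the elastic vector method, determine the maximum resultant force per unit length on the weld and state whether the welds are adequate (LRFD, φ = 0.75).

f_max ≈ 4.39 kip/in; adequate

E100XX → F_EXX = 100 ksi.
Total weld length L_w = 19.5 in. Treat welds as unit-width lines.
Centroid: x̄ = 2×4×2 / 19.5 = 0.8205 in from the vertical weld.
Polar moment about centroid: J = I_x + I_y = [11.5³/12 + 2×4×5.75²] + [11.5×0.8205² + 2(4³/12 + 4×1.179²)] = 420.8 in³.
Direct shear f_v = P/L_w = 39.1 / 19.5 = 2.005 kip/in (vertical).
Torsion M = P·e = 39.1 × 5 = 195.5 kip·in.
Critical point at (x, y) = (3.179, 5.75) from centroid. f_tx = M·y/J = 2.672 kip/in; f_ty = M·x/J = 1.477 kip/in.
Resultant f_max = √[f_tx² + (f_v + f_ty)²] = √[2.672² + (2.005 + 1.477)²] = 4.389 kip/in.
Capacity per unit length: φr_n = 0.75 × 0.6 × 100 × (0.707 × 0.25) = 7.954 kip/in.
4.389 ≤ 7.954 → adequate.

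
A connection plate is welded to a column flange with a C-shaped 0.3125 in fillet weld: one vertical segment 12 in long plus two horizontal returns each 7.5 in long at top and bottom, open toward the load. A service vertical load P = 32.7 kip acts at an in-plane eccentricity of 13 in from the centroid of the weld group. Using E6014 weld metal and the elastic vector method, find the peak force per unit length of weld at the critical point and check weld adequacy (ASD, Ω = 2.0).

E60XX → F_EXX = 60 ksi.
Total weld length L_w = 27 in. Treat welds as unit-width lines.
Centroid: x̄ = 2×7.5×3.75 / 27 = 2.083 in from the vertical weld.
Polar moment about centroid: J = I_x + I_y = [12³/12 + 2×7.5×6²] + [12×2.083² + 2(7.5³/12 + 7.5×1.667²)] = 848.1 in³.
Direct shear f_v = P/L_w = 32.7 / 27 = 1.211 kip/in (vertical).
Torsion M = P·e = 32.7 × 13 = 425.1 kip·in.
Critical point at (x, y) = (5.417, 6) from centroid. f_tx = M·y/J = 3.008 kip/in; f_ty = M·x/J = 2.715 kip/in.
Resultant f_max = √[f_tx² + (f_v + f_ty)²] = √[3.008² + (1.211 + 2.715)²] = 4.946 kip/in.
Capacity per unit length: r_n/Ω = (1/2.0) × 0.6 × 60 × (0.707 × 0.3125) = 3.977 kip/in.
4.946 > 3.977 → NOT adequate.

f_max ≈ 4.95 kip/in; NOT adequate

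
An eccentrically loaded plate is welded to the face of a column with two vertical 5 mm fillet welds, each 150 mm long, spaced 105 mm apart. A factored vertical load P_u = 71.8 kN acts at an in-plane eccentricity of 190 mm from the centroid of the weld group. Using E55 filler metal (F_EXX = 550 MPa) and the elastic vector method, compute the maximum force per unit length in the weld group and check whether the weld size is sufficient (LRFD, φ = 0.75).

f_max ≈ 1050 N/mm; NOT adequate

Total weld length L_w = 300 mm. Treat welds as unit-width lines.
Polar moment about centroid: J = 2[d³/12 + d(b/2)²] = 2[150³/12 + 150×52.5²] = 1389000 mm³.
Direct shear f_v = P/L_w = 71.8×10³ / 300 = 239.3 N/mm (vertical).
Torsion M = P·e = 71.8×10³ × 190 = 13642000 N·mm.
Critical point at (x, y) = (52.5, 75) from centroid. f_tx = M·y/J = 736.4 N/mm; f_ty = M·x/J = 515.5 N/mm.
Resultant f_max = √[f_tx² + (f_v + f_ty)²] = √[736.4² + (239.3 + 515.5)²] = 1055 N/mm.
Capacity per unit length: φr_n = 0.75 × 0.6 × 550 × (0.707 × 5) = 874.9 N/mm.
1055 > 874.9 → NOT adequate.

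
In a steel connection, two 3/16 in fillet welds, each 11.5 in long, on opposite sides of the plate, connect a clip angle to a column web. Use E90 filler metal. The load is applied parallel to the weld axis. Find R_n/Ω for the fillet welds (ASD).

E90XX → F_EXX = 90 ksi.
Effective throat t_e = 0.707 × 0.1875 = 0.1326 in.
Total length L = 23 in; A_we = 0.1326 × 23 = 3.049 in².
F_nw = 0.6 F_EXX = 0.6 × 90 = 54 ksi.
R_n = 54 × 3.049 = 164.6 kip; R_n/Ω = 164.6/2.0 = 82.32 kip.

R_n/Ω ≈ 82.3 kip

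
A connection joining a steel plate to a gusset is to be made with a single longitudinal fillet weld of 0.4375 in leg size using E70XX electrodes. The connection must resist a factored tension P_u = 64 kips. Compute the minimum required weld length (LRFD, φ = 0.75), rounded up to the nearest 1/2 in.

E70XX → F_EXX = 70 ksi.
Throat t_e = 0.707 × 0.4375 = 0.3093 in.
φr_n = 0.75 × 0.6 × 70 × 0.3093 = 9.743 kips/in.
L_req = P_u / φr_n = 64 / 9.743 = 6.569 in total.
Round up → use L = 7 in.

L = 7 in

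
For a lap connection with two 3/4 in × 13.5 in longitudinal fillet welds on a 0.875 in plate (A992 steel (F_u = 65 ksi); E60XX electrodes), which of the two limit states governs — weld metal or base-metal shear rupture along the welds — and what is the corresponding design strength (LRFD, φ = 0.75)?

E60XX → F_EXX = 60 ksi.
t_e = 0.707 × 0.75 = 0.5302 in; L = 27 in.
Weld metal: φR_n = 0.75 × 0.6 × 60 × 0.5302 × 27 = 386.6 kip.
Base metal (shear rupture): φR_n = 0.75 × 0.6 × 65 × 0.875 × 27 = 691 kip.
Governing: weld metal.

φR_n ≈ 387 kip (weld metal governs)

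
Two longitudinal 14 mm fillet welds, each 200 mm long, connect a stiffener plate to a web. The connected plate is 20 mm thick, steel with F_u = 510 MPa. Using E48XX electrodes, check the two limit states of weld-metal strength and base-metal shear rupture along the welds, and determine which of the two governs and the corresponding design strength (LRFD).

φR_n ≈ 855 kN (weld metal governs)

E48XX → F_EXX = 480 MPa.
t_e = 0.707 × 14 = 9.898 mm; L = 400 mm.
Weld metal: φR_n = 0.75 × 0.6 × 480 × 9.898 × 400 × 10⁻³ = 855.2 kN.
Base metal (shear rupture): φR_n = 0.75 × 0.6 × 510 × 20 × 400 × 10⁻³ = 1836 kN.
Governing: weld metal.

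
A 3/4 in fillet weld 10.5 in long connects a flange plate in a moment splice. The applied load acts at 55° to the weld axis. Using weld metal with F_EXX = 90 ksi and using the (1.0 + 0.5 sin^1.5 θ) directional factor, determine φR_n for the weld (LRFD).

φR_n ≈ 309 kip

t_e = 0.707 × 0.75 = 0.5302 in; A_we = 0.5302 × 10.5 = 5.568 in².
Directional factor: 1.0 + 0.5 sin^1.5(55°) = 1.371.
F_nw = 0.6 × 90 × 1.371 = 74.02 ksi.
φR_n = 0.75 × 74.02 × 5.568 = 309.1 kip.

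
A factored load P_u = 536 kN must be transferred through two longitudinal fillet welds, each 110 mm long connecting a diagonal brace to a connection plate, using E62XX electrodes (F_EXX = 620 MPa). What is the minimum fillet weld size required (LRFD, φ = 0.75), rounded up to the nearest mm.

w = 13 mm

Total weld length L = 220 mm.
Required throat t_e = P_u / (φ × 0.6 F_EXX × L) = 536 / (0.75 × 0.6 × 620 × 220 × 10⁻³) = 8.732 mm.
Required leg w = t_e / 0.707 = 12.35 mm → use 13 mm.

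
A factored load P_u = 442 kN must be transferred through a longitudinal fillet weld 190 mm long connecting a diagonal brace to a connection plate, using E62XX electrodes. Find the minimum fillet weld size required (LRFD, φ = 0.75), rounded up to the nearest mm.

E62XX → F_EXX = 620 MPa.
Total weld length L = 190 mm.
Required throat t_e = P_u / (φ × 0.6 F_EXX × L) = 442 / (0.75 × 0.6 × 620 × 190 × 10⁻³) = 8.338 mm.
Required leg w = t_e / 0.707 = 11.79 mm → use 12 mm.

w = 12 mm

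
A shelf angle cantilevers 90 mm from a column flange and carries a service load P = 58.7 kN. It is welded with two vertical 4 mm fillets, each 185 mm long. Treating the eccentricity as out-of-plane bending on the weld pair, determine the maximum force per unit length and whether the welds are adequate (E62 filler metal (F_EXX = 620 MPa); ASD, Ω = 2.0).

f_max ≈ 490 N/mm; adequate

L_w = 2 × 185 = 370 mm; section modulus (unit throat) S = 2 × L²/6 = 11410 mm².
Direct shear f_v = P/L_w = 58.7×10³/370 = 158.6 N/mm.
Moment M = P × e = 58.7×10³ × 90 = 5283000 N·mm; bending f_b = M/S = 463.1 N/mm.
f_max = √(f_v² + f_b²) = √(158.6² + 463.1²) = 489.5 N/mm.
r_n/Ω = (1/2.0) × 0.6 × 620 × (0.707 × 4) = 526 N/mm → adequate.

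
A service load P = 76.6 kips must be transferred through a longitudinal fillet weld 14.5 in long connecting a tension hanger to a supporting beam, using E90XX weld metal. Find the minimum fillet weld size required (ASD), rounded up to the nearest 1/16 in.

E90XX → F_EXX = 90 ksi.
Total weld length L = 14.5 in.
Required throat t_e = P × Ω / (0.6 F_EXX × L) = 76.6 × 2.0 / (0.6 × 90 × 14.5) = 0.1957 in.
Required leg w = t_e / 0.707 = 0.2767 in → use 5/16 in.

w = 5/16 in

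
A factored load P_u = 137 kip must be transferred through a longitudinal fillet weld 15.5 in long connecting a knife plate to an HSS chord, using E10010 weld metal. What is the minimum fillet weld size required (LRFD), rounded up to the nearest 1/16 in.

w = 5/16 in

E100XX → F_EXX = 100 ksi.
Total weld length L = 15.5 in.
Required throat t_e = P_u / (φ × 0.6 F_EXX × L) = 137 / (0.75 × 0.6 × 100 × 15.5) = 0.1964 in.
Required leg w = t_e / 0.707 = 0.2778 in → use 5/16 in.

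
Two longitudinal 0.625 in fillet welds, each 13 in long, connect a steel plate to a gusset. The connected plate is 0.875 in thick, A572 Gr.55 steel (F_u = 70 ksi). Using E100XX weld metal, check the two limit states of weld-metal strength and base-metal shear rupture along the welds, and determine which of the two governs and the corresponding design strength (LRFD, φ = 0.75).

E100XX → F_EXX = 100 ksi.
t_e = 0.707 × 0.625 = 0.4419 in; L = 26 in.
Weld metal: φR_n = 0.75 × 0.6 × 100 × 0.4419 × 26 = 517 kip.
Base metal (shear rupture): φR_n = 0.75 × 0.6 × 70 × 0.875 × 26 = 716.6 kip.
Governing: weld metal.

φR_n ≈ 517 kip (weld metal governs)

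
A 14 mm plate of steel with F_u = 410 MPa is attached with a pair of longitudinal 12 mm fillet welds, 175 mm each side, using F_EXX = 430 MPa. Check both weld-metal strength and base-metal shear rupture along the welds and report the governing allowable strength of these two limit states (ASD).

R_n/Ω ≈ 383 kN (weld metal governs)

t_e = 0.707 × 12 = 8.484 mm; L = 350 mm.
Weld metal: R_n/Ω = (1/2.0) × 0.6 × 430 × 8.484 × 350 × 10⁻³ = 383.1 kN.
Base metal (shear rupture): R_n/Ω = (1/2.0) × 0.6 × 410 × 14 × 350 × 10⁻³ = 602.7 kN.
Governing: weld metal.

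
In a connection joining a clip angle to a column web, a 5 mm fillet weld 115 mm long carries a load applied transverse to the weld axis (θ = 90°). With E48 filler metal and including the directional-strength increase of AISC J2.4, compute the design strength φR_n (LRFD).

φR_n ≈ 132 kN

E48XX → F_EXX = 480 MPa.
t_e = 0.707 × 5 = 3.535 mm; A_we = 3.535 × 115 = 406.5 mm².
Directional factor: 1.0 + 0.5 sin^1.5(90°) = 1.5.
F_nw = 0.6 × 480 × 1.5 = 432 MPa.
φR_n = 0.75 × 432 × 406.5 × 10⁻³ = 131.7 kN.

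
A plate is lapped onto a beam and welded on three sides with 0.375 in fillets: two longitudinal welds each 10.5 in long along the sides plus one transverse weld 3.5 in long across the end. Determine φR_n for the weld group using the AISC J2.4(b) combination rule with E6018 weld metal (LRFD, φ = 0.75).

E60XX → F_EXX = 60 ksi.
t_e = 0.707 × 0.375 = 0.2651 in.
R_nwl = 0.6 × 60 × 0.2651 × 21 = 200.4 kip (longitudinal, 2 welds).
R_nwt = 0.6 × 60 × 0.2651 × 3.5 = 33.41 kip (transverse, base value).
(i) R_nwl + R_nwt = 233.8 kip; (ii) 0.85 R_nwl + 1.5 R_nwt = 220.5 kip.
R_n = max = 233.8 kip [governs: (i)]; φR_n = 175.4 kip.

φR_n ≈ 175 kip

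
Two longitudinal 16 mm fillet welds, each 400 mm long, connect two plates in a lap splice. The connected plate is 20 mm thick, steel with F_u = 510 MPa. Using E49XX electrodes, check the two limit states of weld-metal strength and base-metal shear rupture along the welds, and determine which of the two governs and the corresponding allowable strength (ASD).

E49XX → F_EXX = 490 MPa.
t_e = 0.707 × 16 = 11.31 mm; L = 800 mm.
Weld metal: R_n/Ω = (1/2.0) × 0.6 × 490 × 11.31 × 800 × 10⁻³ = 1330 kN.
Base metal (shear rupture): R_n/Ω = (1/2.0) × 0.6 × 510 × 20 × 800 × 10⁻³ = 2448 kN.
Governing: weld metal.

R_n/Ω ≈ 1330 kN (weld metal governs)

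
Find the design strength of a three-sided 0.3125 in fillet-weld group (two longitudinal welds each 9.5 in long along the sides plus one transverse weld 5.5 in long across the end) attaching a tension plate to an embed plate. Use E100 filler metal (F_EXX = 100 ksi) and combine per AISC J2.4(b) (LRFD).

φR_n ≈ 244 kip

t_e = 0.707 × 0.3125 = 0.2209 in.
R_nwl = 0.6 × 100 × 0.2209 × 19 = 251.9 kip (longitudinal, 2 welds).
R_nwt = 0.6 × 100 × 0.2209 × 5.5 = 72.91 kip (transverse, base value).
(i) R_nwl + R_nwt = 324.8 kip; (ii) 0.85 R_nwl + 1.5 R_nwt = 323.5 kip.
R_n = max = 324.8 kip [governs: (i)]; φR_n = 243.6 kip.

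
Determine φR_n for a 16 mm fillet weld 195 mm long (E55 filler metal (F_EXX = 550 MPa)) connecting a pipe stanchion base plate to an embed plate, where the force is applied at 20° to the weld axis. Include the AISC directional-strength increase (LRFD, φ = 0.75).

φR_n ≈ 601 kN

t_e = 0.707 × 16 = 11.31 mm; A_we = 11.31 × 195 = 2206 mm².
Directional factor: 1.0 + 0.5 sin^1.5(20°) = 1.1.
F_nw = 0.6 × 550 × 1.1 = 363 MPa.
φR_n = 0.75 × 363 × 2206 × 10⁻³ = 600.5 kN.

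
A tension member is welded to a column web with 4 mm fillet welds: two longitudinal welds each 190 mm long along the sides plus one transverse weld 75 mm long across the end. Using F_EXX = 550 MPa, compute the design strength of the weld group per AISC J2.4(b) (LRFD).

φR_n ≈ 318 kN

t_e = 0.707 × 4 = 2.828 mm.
R_nwl = 0.6 × 550 × 2.828 × 380 × 10⁻³ = 354.6 kN (longitudinal, 2 welds).
R_nwt = 0.6 × 550 × 2.828 × 75 × 10⁻³ = 69.99 kN (transverse, base value).
(i) R_nwl + R_nwt = 424.6 kN; (ii) 0.85 R_nwl + 1.5 R_nwt = 406.4 kN.
R_n = max = 424.6 kN [governs: (i)]; φR_n = 318.5 kN.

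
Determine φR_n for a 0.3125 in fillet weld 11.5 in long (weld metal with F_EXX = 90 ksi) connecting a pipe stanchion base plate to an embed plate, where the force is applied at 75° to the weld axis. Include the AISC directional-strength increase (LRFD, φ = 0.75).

t_e = 0.707 × 0.3125 = 0.2209 in; A_we = 0.2209 × 11.5 = 2.541 in².
Directional factor: 1.0 + 0.5 sin^1.5(75°) = 1.475.
F_nw = 0.6 × 90 × 1.475 = 79.63 ksi.
φR_n = 0.75 × 79.63 × 2.541 = 151.7 kip.

φR_n ≈ 152 kip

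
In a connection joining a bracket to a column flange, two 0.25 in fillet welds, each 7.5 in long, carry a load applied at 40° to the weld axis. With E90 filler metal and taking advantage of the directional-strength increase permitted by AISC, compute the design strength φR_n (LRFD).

φR_n ≈ 135 kip

E90XX → F_EXX = 90 ksi.
t_e = 0.707 × 0.25 = 0.1767 in; A_we = 0.1767 × 15 = 2.651 in².
Directional factor: 1.0 + 0.5 sin^1.5(40°) = 1.258.
F_nw = 0.6 × 90 × 1.258 = 67.91 ksi.
φR_n = 0.75 × 67.91 × 2.651 = 135 kip.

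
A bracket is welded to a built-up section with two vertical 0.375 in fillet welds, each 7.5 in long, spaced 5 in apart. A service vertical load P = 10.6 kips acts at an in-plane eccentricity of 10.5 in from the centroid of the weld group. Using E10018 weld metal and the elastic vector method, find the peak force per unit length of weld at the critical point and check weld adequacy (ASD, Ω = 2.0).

f_max ≈ 3.5 kip/in; adequate

E100XX → F_EXX = 100 ksi.
Total weld length L_w = 15 in. Treat welds as unit-width lines.
Polar moment about centroid: J = 2[d³/12 + d(b/2)²] = 2[7.5³/12 + 7.5×2.5²] = 164.1 in³.
Direct shear f_v = P/L_w = 10.6 / 15 = 0.7067 kip/in (vertical).
Torsion M = P·e = 10.6 × 10.5 = 111.3 kip·in.
Critical point at (x, y) = (2.5, 3.75) from centroid. f_tx = M·y/J = 2.544 kip/in; f_ty = M·x/J = 1.696 kip/in.
Resultant f_max = √[f_tx² + (f_v + f_ty)²] = √[2.544² + (0.7067 + 1.696)²] = 3.499 kip/in.
Capacity per unit length: r_n/Ω = (1/2.0) × 0.6 × 100 × (0.707 × 0.375) = 7.954 kip/in.
3.499 ≤ 7.954 → adequate.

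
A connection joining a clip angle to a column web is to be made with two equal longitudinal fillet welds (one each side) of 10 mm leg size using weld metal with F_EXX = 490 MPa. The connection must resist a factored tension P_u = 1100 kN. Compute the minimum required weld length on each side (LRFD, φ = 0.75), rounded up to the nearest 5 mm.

L = 355 mm on each side

Throat t_e = 0.707 × 10 = 7.07 mm.
φr_n = 0.75 × 0.6 × 490 × 7.07 × 10⁻³ = 1.559 kN/mm.
L_req = P_u / φr_n = 1100 / 1.559 = 705.6 mm total.
Per side: 705.6 / 2 = 352.8 mm.
Round up → use L = 355 mm on each side.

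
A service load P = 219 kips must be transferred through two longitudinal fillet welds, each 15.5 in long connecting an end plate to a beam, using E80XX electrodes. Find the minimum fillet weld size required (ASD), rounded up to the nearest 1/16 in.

E80XX → F_EXX = 80 ksi.
Total weld length L = 31 in.
Required throat t_e = P × Ω / (0.6 F_EXX × L) = 219 × 2.0 / (0.6 × 80 × 31) = 0.2944 in.
Required leg w = t_e / 0.707 = 0.4163 in → use 7/16 in.

w = 7/16 in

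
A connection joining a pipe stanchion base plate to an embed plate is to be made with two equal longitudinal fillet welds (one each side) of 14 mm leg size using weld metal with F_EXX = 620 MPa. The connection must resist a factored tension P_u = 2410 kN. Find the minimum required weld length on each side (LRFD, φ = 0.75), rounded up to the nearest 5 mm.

L = 440 mm on each side

Throat t_e = 0.707 × 14 = 9.898 mm.
φr_n = 0.75 × 0.6 × 620 × 9.898 × 10⁻³ = 2.762 kN/mm.
L_req = P_u / φr_n = 2410 / 2.762 = 872.7 mm total.
Per side: 872.7 / 2 = 436.4 mm.
Round up → use L = 440 mm on each side.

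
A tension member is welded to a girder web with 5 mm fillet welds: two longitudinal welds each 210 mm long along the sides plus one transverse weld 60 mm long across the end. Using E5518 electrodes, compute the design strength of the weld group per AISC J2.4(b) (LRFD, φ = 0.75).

E55XX → F_EXX = 550 MPa.
t_e = 0.707 × 5 = 3.535 mm.
R_nwl = 0.6 × 550 × 3.535 × 420 × 10⁻³ = 490 kN (longitudinal, 2 welds).
R_nwt = 0.6 × 550 × 3.535 × 60 × 10⁻³ = 69.99 kN (transverse, base value).
(i) R_nwl + R_nwt = 559.9 kN; (ii) 0.85 R_nwl + 1.5 R_nwt = 521.4 kN.
R_n = max = 559.9 kN [governs: (i)]; φR_n = 420 kN.

φR_n ≈ 420 kN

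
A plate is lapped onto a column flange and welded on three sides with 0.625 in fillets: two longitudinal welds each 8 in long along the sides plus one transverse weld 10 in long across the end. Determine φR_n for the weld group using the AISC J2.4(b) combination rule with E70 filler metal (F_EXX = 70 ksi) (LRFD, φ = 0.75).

φR_n ≈ 398 kip

t_e = 0.707 × 0.625 = 0.4419 in.
R_nwl = 0.6 × 70 × 0.4419 × 16 = 296.9 kip (longitudinal, 2 welds).
R_nwt = 0.6 × 70 × 0.4419 × 10 = 185.6 kip (transverse, base value).
(i) R_nwl + R_nwt = 482.5 kip; (ii) 0.85 R_nwl + 1.5 R_nwt = 530.8 kip.
R_n = max = 530.8 kip [governs: (ii)]; φR_n = 398.1 kip.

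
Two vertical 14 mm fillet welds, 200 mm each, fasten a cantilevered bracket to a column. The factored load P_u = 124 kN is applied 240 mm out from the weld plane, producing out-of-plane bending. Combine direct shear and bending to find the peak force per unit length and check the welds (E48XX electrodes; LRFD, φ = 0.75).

E48XX → F_EXX = 480 MPa.
L_w = 2 × 200 = 400 mm; section modulus (unit throat) S = 2 × L²/6 = 13330 mm².
Direct shear f_v = P/L_w = 124×10³/400 = 310 N/mm.
Moment M = P × e = 124×10³ × 240 = 29760000 N·mm; bending f_b = M/S = 2232 N/mm.
f_max = √(f_v² + f_b²) = √(310² + 2232²) = 2253 N/mm.
φr_n = 0.75 × 0.6 × 480 × (0.707 × 14) = 2138 N/mm → NOT adequate.

f_max ≈ 2250 N/mm; NOT adequate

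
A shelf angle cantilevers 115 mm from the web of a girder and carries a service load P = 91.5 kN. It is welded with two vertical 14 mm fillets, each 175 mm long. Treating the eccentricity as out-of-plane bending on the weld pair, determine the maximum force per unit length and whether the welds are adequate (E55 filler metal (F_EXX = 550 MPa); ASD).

L_w = 2 × 175 = 350 mm; section modulus (unit throat) S = 2 × L²/6 = 10210 mm².
Direct shear f_v = P/L_w = 91.5×10³/350 = 261.4 N/mm.
Moment M = P × e = 91.5×10³ × 115 = 10522000 N·mm; bending f_b = M/S = 1031 N/mm.
f_max = √(f_v² + f_b²) = √(261.4² + 1031²) = 1063 N/mm.
r_n/Ω = (1/2.0) × 0.6 × 550 × (0.707 × 14) = 1633 N/mm → adequate.

f_max ≈ 1060 N/mm; adequate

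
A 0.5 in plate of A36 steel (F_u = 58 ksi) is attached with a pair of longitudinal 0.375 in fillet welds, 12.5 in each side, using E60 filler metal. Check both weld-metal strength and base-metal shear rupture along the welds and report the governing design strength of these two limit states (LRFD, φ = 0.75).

E60XX → F_EXX = 60 ksi.
t_e = 0.707 × 0.375 = 0.2651 in; L = 25 in.
Weld metal: φR_n = 0.75 × 0.6 × 60 × 0.2651 × 25 = 179 kips.
Base metal (shear rupture): φR_n = 0.75 × 0.6 × 58 × 0.5 × 25 = 326.2 kips.
Governing: weld metal.

φR_n ≈ 179 kips (weld metal governs)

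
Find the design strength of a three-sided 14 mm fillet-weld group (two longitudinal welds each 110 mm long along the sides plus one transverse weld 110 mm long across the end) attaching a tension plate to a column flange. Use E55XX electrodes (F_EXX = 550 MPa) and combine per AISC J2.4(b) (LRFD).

φR_n ≈ 862 kN

t_e = 0.707 × 14 = 9.898 mm.
R_nwl = 0.6 × 550 × 9.898 × 220 × 10⁻³ = 718.6 kN (longitudinal, 2 welds).
R_nwt = 0.6 × 550 × 9.898 × 110 × 10⁻³ = 359.3 kN (transverse, base value).
(i) R_nwl + R_nwt = 1078 kN; (ii) 0.85 R_nwl + 1.5 R_nwt = 1150 kN.
R_n = max = 1150 kN [governs: (ii)]; φR_n = 862.3 kN.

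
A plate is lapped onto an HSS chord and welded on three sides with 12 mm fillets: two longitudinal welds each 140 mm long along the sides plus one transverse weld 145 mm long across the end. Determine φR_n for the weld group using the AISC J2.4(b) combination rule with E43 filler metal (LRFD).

E43XX → F_EXX = 430 MPa.
t_e = 0.707 × 12 = 8.484 mm.
R_nwl = 0.6 × 430 × 8.484 × 280 × 10⁻³ = 612.9 kN (longitudinal, 2 welds).
R_nwt = 0.6 × 430 × 8.484 × 145 × 10⁻³ = 317.4 kN (transverse, base value).
(i) R_nwl + R_nwt = 930.3 kN; (ii) 0.85 R_nwl + 1.5 R_nwt = 997 kN.
R_n = max = 997 kN [governs: (ii)]; φR_n = 747.8 kN.

φR_n ≈ 748 kN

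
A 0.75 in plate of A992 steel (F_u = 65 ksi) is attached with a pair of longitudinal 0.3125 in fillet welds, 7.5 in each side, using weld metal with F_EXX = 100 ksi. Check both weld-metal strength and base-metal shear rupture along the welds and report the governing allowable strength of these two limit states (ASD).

R_n/Ω ≈ 99.4 kips (weld metal governs)

t_e = 0.707 × 0.3125 = 0.2209 in; L = 15 in.
Weld metal: R_n/Ω = (1/2.0) × 0.6 × 100 × 0.2209 × 15 = 99.42 kips.
Base metal (shear rupture): R_n/Ω = (1/2.0) × 0.6 × 65 × 0.75 × 15 = 219.4 kips.
Governing: weld metal.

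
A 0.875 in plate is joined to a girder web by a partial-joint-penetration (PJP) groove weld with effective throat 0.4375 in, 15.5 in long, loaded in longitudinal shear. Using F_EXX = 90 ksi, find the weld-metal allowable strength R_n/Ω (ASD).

Effective throat (given) t_e = 0.4375 in.
A_we = 0.4375 × 15.5 = 6.781 in².
F_nw = 0.6 F_EXX = 54 ksi.
R_n/Ω = (54 × 6.781) / 2.0 = 183.1 kips.

R_n/Ω ≈ 183 kips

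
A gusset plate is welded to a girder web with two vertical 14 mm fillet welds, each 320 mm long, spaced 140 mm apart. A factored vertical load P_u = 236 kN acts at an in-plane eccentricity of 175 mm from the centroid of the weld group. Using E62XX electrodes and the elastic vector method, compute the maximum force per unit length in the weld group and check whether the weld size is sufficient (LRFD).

f_max ≈ 1040 N/mm; adequate

E62XX → F_EXX = 620 MPa.
Total weld length L_w = 640 mm. Treat welds as unit-width lines.
Polar moment about centroid: J = 2[d³/12 + d(b/2)²] = 2[320³/12 + 320×70²] = 8597000 mm³.
Direct shear f_v = P/L_w = 236×10³ / 640 = 368.8 N/mm (vertical).
Torsion M = P·e = 236×10³ × 175 = 41300000 N·mm.
Critical point at (x, y) = (70, 160) from centroid. f_tx = M·y/J = 768.6 N/mm; f_ty = M·x/J = 336.3 N/mm.
Resultant f_max = √[f_tx² + (f_v + f_ty)²] = √[768.6² + (368.8 + 336.3)²] = 1043 N/mm.
Capacity per unit length: φr_n = 0.75 × 0.6 × 620 × (0.707 × 14) = 2762 N/mm.
1043 ≤ 2762 → adequate.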